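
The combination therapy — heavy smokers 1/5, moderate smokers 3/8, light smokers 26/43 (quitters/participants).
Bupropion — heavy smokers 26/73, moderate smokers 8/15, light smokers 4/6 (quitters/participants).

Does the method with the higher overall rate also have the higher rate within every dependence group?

Heavy smokers: the combination therapy 1/5 = 20.0%, bupropion 26/73 = 35.6% → bupropion
Moderate smokers: the combination therapy 3/8 = 37.5%, bupropion 8/15 = 53.3% → bupropion
Light smokers: the combination therapy 26/43 = 60.5%, bupropion 4/6 = 66.7% → bupropion
Overall: the combination therapy 30/56 = 53.6%, bupropion 38/94 = 40.4% → the combination therapy
Bupropion wins each dependence group but the combination therapy wins overall — the comparison reverses. Bupropion's participants skew toward heavy smokers, which has a lower base rate.

No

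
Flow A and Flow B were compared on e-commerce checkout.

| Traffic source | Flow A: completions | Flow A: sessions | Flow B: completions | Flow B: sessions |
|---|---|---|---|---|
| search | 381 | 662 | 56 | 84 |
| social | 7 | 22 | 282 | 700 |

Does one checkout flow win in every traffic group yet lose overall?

Yes

Search: Flow A 381/662 = 57.6%, Flow B 56/84 = 66.7% → Flow B
Social: Flow A 7/22 = 31.8%, Flow B 282/700 = 40.3% → Flow B
Overall: Flow A 388/684 = 56.7%, Flow B 338/784 = 43.1% → Flow A
Flow B wins each traffic group but Flow A wins overall — the comparison reverses. Flow B's sessions skew toward social, which has a lower base rate.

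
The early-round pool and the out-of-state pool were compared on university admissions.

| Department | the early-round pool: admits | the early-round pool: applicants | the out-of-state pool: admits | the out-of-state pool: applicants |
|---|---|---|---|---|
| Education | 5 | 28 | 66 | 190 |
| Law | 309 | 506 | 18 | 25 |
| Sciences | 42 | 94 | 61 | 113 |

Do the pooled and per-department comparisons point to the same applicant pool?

Education: the early-round pool 5/28 = 17.9%, the out-of-state pool 66/190 = 34.7% → the out-of-state pool
Law: the early-round pool 309/506 = 61.1%, the out-of-state pool 18/25 = 72.0% → the out-of-state pool
Sciences: the early-round pool 42/94 = 44.7%, the out-of-state pool 61/113 = 54.0% → the out-of-state pool
Overall: the early-round pool 356/628 = 56.7%, the out-of-state pool 145/328 = 44.2% → the early-round pool
The out-of-state pool wins each department group but the early-round pool wins overall — the comparison reverses. The out-of-state pool's applicants skew toward Education, which has a lower base rate.

No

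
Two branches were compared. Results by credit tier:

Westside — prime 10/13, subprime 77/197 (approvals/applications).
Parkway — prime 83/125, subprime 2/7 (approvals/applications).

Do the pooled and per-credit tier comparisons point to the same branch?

No

Prime: Westside 10/13 = 76.9%, Parkway 83/125 = 66.4% → Westside
Subprime: Westside 77/197 = 39.1%, Parkway 2/7 = 28.6% → Westside
Overall: Westside 87/210 = 41.4%, Parkway 85/132 = 64.4% → Parkway
Westside wins each credit group but Parkway wins overall — the comparison reverses. Westside's applications skew toward subprime, which has a lower base rate.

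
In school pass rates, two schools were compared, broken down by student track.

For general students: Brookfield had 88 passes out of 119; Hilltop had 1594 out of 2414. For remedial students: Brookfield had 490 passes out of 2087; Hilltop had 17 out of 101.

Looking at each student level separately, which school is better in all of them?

Brookfield

General: Brookfield 88/119 = 73.9%, Hilltop 1594/2414 = 66.0% → Brookfield
Remedial: Brookfield 490/2087 = 23.5%, Hilltop 17/101 = 16.8% → Brookfield
Brookfield has the higher rate in both groups.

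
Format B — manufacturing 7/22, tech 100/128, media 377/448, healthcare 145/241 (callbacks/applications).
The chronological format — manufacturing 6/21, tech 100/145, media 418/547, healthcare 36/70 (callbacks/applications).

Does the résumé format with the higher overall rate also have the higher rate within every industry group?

Yes

Manufacturing: Format B 7/22 = 31.8%, the chronological format 6/21 = 28.6% → Format B
Tech: Format B 100/128 = 78.1%, the chronological format 100/145 = 69.0% → Format B
Media: Format B 377/448 = 84.2%, the chronological format 418/547 = 76.4% → Format B
Healthcare: Format B 145/241 = 60.2%, the chronological format 36/70 = 51.4% → Format B
Overall: Format B 629/839 = 75.0%, the chronological format 560/783 = 71.5% → Format B
Format B wins overall and in every industry group — no reversal.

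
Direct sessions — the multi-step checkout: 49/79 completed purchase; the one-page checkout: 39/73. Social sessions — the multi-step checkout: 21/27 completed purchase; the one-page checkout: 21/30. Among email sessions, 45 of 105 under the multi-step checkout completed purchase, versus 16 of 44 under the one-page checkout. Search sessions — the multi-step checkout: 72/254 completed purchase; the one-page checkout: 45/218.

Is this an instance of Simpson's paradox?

No

Direct: the multi-step checkout 49/79 = 62.0%, the one-page checkout 39/73 = 53.4% → the multi-step checkout
Social: the multi-step checkout 21/27 = 77.8%, the one-page checkout 21/30 = 70.0% → the multi-step checkout
Email: the multi-step checkout 45/105 = 42.9%, the one-page checkout 16/44 = 36.4% → the multi-step checkout
Search: the multi-step checkout 72/254 = 28.3%, the one-page checkout 45/218 = 20.6% → the multi-step checkout
Overall: the multi-step checkout 187/465 = 40.2%, the one-page checkout 121/365 = 33.2% → the multi-step checkout
The multi-step checkout wins overall and in every traffic group — no reversal.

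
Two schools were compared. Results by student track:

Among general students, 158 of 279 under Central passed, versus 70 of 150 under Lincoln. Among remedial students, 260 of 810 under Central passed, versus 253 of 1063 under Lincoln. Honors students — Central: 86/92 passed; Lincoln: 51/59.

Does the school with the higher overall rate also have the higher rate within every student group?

Yes

General: Central 158/279 = 56.6%, Lincoln 70/150 = 46.7% → Central
Remedial: Central 260/810 = 32.1%, Lincoln 253/1063 = 23.8% → Central
Honors: Central 86/92 = 93.5%, Lincoln 51/59 = 86.4% → Central
Overall: Central 504/1181 = 42.7%, Lincoln 374/1272 = 29.4% → Central
Central wins overall and in every student group — no reversal.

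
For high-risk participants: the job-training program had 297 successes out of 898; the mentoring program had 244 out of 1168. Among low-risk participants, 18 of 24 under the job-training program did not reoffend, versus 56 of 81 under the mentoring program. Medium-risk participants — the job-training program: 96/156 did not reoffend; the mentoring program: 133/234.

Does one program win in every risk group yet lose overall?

No

High-risk: the job-training program 297/898 = 33.1%, the mentoring program 244/1168 = 20.9% → the job-training program
Low-risk: the job-training program 18/24 = 75.0%, the mentoring program 56/81 = 69.1% → the job-training program
Medium-risk: the job-training program 96/156 = 61.5%, the mentoring program 133/234 = 56.8% → the job-training program
Overall: the job-training program 411/1078 = 38.1%, the mentoring program 433/1483 = 29.2% → the job-training program
The job-training program wins overall and in every risk group — no reversal.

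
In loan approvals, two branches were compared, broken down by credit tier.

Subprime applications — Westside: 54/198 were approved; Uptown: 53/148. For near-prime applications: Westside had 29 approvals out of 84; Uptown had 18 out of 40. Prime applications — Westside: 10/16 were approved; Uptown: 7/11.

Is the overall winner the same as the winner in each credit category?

Subprime: Westside 54/198 = 27.3%, Uptown 53/148 = 35.8% → Uptown
Near-prime: Westside 29/84 = 34.5%, Uptown 18/40 = 45.0% → Uptown
Prime: Westside 10/16 = 62.5%, Uptown 7/11 = 63.6% → Uptown
Overall: Westside 93/298 = 31.2%, Uptown 78/199 = 39.2% → Uptown
Uptown wins overall and in every credit group — no reversal.

Yes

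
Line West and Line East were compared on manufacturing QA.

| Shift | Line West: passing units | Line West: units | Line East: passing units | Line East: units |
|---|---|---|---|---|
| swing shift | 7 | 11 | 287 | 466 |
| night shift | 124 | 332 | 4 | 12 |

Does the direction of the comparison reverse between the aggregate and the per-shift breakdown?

Swing shift: Line West 7/11 = 63.6%, Line East 287/466 = 61.6% → Line West
Night shift: Line West 124/332 = 37.3%, Line East 4/12 = 33.3% → Line West
Overall: Line West 131/343 = 38.2%, Line East 291/478 = 60.9% → Line East
Line West wins each shift group but Line East wins overall — the comparison reverses. Line West's units skew toward night shift, which has a lower base rate.

Yes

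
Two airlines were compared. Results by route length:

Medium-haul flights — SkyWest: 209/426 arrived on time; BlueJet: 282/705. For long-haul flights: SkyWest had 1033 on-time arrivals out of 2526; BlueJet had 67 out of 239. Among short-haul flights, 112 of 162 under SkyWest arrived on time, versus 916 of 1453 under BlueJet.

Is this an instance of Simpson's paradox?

Yes

Medium-haul: SkyWest 209/426 = 49.1%, BlueJet 282/705 = 40.0% → SkyWest
Long-haul: SkyWest 1033/2526 = 40.9%, BlueJet 67/239 = 28.0% → SkyWest
Short-haul: SkyWest 112/162 = 69.1%, BlueJet 916/1453 = 63.0% → SkyWest
Overall: SkyWest 1354/3114 = 43.5%, BlueJet 1265/2397 = 52.8% → BlueJet
SkyWest wins each route group but BlueJet wins overall — the comparison reverses. SkyWest's flights skew toward long-haul, which has a lower base rate.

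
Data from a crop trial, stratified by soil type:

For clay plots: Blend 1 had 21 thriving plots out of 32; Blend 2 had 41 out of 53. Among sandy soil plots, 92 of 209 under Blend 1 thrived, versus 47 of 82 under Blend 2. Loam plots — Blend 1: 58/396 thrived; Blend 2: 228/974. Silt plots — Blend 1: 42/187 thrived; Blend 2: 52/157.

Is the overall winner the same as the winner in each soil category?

Clay: Blend 1 21/32 = 65.6%, Blend 2 41/53 = 77.4% → Blend 2
Sandy soil: Blend 1 92/209 = 44.0%, Blend 2 47/82 = 57.3% → Blend 2
Loam: Blend 1 58/396 = 14.6%, Blend 2 228/974 = 23.4% → Blend 2
Silt: Blend 1 42/187 = 22.5%, Blend 2 52/157 = 33.1% → Blend 2
Overall: Blend 1 213/824 = 25.8%, Blend 2 368/1266 = 29.1% → Blend 2
Blend 2 wins overall and in every soil group — no reversal.

Yes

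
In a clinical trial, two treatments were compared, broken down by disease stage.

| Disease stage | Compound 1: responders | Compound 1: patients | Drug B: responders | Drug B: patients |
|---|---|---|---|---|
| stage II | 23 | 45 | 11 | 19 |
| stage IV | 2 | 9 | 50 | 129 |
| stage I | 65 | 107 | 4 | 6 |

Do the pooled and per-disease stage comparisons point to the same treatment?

No

Stage II: Compound 1 23/45 = 51.1%, Drug B 11/19 = 57.9% → Drug B
Stage IV: Compound 1 2/9 = 22.2%, Drug B 50/129 = 38.8% → Drug B
Stage I: Compound 1 65/107 = 60.7%, Drug B 4/6 = 66.7% → Drug B
Overall: Compound 1 90/161 = 55.9%, Drug B 65/154 = 42.2% → Compound 1
Drug B wins each disease group but Compound 1 wins overall — the comparison reverses. Drug B's patients skew toward stage IV, which has a lower base rate.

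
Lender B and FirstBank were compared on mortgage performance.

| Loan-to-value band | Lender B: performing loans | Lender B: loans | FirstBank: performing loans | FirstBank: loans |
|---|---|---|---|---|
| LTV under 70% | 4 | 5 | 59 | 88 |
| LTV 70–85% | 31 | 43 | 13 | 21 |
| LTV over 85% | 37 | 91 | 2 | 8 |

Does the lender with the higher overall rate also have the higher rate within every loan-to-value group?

No

LTV under 70%: Lender B 4/5 = 80.0%, FirstBank 59/88 = 67.0% → Lender B
LTV 70–85%: Lender B 31/43 = 72.1%, FirstBank 13/21 = 61.9% → Lender B
LTV over 85%: Lender B 37/91 = 40.7%, FirstBank 2/8 = 25.0% → Lender B
Overall: Lender B 72/139 = 51.8%, FirstBank 74/117 = 63.2% → FirstBank
Lender B wins each loan-to-value group but FirstBank wins overall — the comparison reverses. Lender B's loans skew toward LTV over 85%, which has a lower base rate.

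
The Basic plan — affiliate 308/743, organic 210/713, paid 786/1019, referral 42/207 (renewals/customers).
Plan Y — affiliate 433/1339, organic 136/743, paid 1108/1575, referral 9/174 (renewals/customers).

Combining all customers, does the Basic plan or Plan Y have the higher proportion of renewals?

the Basic plan

Affiliate: the Basic plan 308/743 = 41.5%, Plan Y 433/1339 = 32.3% → the Basic plan
Organic: the Basic plan 210/713 = 29.5%, Plan Y 136/743 = 18.3% → the Basic plan
Paid: the Basic plan 786/1019 = 77.1%, Plan Y 1108/1575 = 70.3% → the Basic plan
Referral: the Basic plan 42/207 = 20.3%, Plan Y 9/174 = 5.2% → the Basic plan
Overall: the Basic plan 1346/2682 = 50.2%, Plan Y 1686/3831 = 44.0% → the Basic plan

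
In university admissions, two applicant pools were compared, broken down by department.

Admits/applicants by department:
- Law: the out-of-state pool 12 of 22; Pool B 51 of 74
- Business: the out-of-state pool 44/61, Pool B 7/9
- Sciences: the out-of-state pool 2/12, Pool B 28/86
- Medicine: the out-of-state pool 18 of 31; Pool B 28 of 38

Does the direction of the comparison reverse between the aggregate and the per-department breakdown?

Yes

Law: the out-of-state pool 12/22 = 54.5%, Pool B 51/74 = 68.9% → Pool B
Business: the out-of-state pool 44/61 = 72.1%, Pool B 7/9 = 77.8% → Pool B
Sciences: the out-of-state pool 2/12 = 16.7%, Pool B 28/86 = 32.6% → Pool B
Medicine: the out-of-state pool 18/31 = 58.1%, Pool B 28/38 = 73.7% → Pool B
Overall: the out-of-state pool 76/126 = 60.3%, Pool B 114/207 = 55.1% → the out-of-state pool
Pool B wins each department group but the out-of-state pool wins overall — the comparison reverses. Pool B's applicants skew toward Sciences, which has a lower base rate.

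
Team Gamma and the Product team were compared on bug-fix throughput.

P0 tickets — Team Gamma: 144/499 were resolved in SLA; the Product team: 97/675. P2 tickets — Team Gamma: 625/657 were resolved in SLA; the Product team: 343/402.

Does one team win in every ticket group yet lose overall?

P0: Team Gamma 144/499 = 28.9%, the Product team 97/675 = 14.4% → Team Gamma
P2: Team Gamma 625/657 = 95.1%, the Product team 343/402 = 85.3% → Team Gamma
Overall: Team Gamma 769/1156 = 66.5%, the Product team 440/1077 = 40.9% → Team Gamma
Team Gamma wins overall and in every ticket group — no reversal.

No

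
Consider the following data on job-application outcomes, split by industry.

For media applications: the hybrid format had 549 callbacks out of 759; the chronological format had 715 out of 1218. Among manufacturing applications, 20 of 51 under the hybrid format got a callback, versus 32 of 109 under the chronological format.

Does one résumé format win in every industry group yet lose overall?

No

Media: the hybrid format 549/759 = 72.3%, the chronological format 715/1218 = 58.7% → the hybrid format
Manufacturing: the hybrid format 20/51 = 39.2%, the chronological format 32/109 = 29.4% → the hybrid format
Overall: the hybrid format 569/810 = 70.2%, the chronological format 747/1327 = 56.3% → the hybrid format
The hybrid format wins overall and in every industry group — no reversal.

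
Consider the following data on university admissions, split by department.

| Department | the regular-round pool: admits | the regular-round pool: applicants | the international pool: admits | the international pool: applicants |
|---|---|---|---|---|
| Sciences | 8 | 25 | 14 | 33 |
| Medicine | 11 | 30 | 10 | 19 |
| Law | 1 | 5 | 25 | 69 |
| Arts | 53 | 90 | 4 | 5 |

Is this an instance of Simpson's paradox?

Sciences: the regular-round pool 8/25 = 32.0%, the international pool 14/33 = 42.4% → the international pool
Medicine: the regular-round pool 11/30 = 36.7%, the international pool 10/19 = 52.6% → the international pool
Law: the regular-round pool 1/5 = 20.0%, the international pool 25/69 = 36.2% → the international pool
Arts: the regular-round pool 53/90 = 58.9%, the international pool 4/5 = 80.0% → the international pool
Overall: the regular-round pool 73/150 = 48.7%, the international pool 53/126 = 42.1% → the regular-round pool
The international pool wins each department group but the regular-round pool wins overall — the comparison reverses. The international pool's applicants skew toward Law, which has a lower base rate.

Yes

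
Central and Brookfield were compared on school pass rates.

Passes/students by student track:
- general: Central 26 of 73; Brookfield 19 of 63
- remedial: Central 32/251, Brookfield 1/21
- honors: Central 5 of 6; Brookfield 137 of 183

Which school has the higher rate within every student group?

General: Central 26/73 = 35.6%, Brookfield 19/63 = 30.2% → Central
Remedial: Central 32/251 = 12.7%, Brookfield 1/21 = 4.8% → Central
Honors: Central 5/6 = 83.3%, Brookfield 137/183 = 74.9% → Central
Central has the higher rate in all 3 groups.

Central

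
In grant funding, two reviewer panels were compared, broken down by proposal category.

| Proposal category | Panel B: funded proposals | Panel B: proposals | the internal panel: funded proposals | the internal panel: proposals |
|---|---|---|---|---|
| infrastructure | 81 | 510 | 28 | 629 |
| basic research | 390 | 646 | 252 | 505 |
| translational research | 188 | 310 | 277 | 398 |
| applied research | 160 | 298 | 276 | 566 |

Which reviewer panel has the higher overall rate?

Infrastructure: Panel B 81/510 = 15.9%, the internal panel 28/629 = 4.5% → Panel B
Basic research: Panel B 390/646 = 60.4%, the internal panel 252/505 = 49.9% → Panel B
Translational research: Panel B 188/310 = 60.6%, the internal panel 277/398 = 69.6% → the internal panel
Applied research: Panel B 160/298 = 53.7%, the internal panel 276/566 = 48.8% → Panel B
Overall: Panel B 819/1764 = 46.4%, the internal panel 833/2098 = 39.7% → Panel B
(Neither sweeps every proposal group, but Panel B has the higher pooled rate.)

Panel B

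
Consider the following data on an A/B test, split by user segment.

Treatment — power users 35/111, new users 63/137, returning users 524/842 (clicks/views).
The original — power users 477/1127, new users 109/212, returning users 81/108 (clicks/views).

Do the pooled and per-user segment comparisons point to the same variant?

Power users: Treatment 35/111 = 31.5%, the original 477/1127 = 42.3% → the original
New users: Treatment 63/137 = 46.0%, the original 109/212 = 51.4% → the original
Returning users: Treatment 524/842 = 62.2%, the original 81/108 = 75.0% → the original
Overall: Treatment 622/1090 = 57.1%, the original 667/1447 = 46.1% → Treatment
The original wins each user group but Treatment wins overall — the comparison reverses. The original's views skew toward power users, which has a lower base rate.

No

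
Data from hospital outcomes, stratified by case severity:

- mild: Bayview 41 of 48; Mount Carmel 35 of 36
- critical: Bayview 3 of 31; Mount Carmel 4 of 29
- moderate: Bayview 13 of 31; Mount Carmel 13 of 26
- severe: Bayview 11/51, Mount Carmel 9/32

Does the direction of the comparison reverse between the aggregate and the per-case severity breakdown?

Mild: Bayview 41/48 = 85.4%, Mount Carmel 35/36 = 97.2% → Mount Carmel
Critical: Bayview 3/31 = 9.7%, Mount Carmel 4/29 = 13.8% → Mount Carmel
Moderate: Bayview 13/31 = 41.9%, Mount Carmel 13/26 = 50.0% → Mount Carmel
Severe: Bayview 11/51 = 21.6%, Mount Carmel 9/32 = 28.1% → Mount Carmel
Overall: Bayview 68/161 = 42.2%, Mount Carmel 61/123 = 49.6% → Mount Carmel
Mount Carmel wins overall and in every case group — no reversal.

No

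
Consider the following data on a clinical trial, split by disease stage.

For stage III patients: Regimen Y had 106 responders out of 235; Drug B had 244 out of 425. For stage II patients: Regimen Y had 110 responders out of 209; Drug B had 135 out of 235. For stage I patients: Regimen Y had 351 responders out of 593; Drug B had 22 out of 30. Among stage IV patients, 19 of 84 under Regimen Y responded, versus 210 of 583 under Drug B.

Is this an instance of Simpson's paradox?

Yes

Stage III: Regimen Y 106/235 = 45.1%, Drug B 244/425 = 57.4% → Drug B
Stage II: Regimen Y 110/209 = 52.6%, Drug B 135/235 = 57.4% → Drug B
Stage I: Regimen Y 351/593 = 59.2%, Drug B 22/30 = 73.3% → Drug B
Stage IV: Regimen Y 19/84 = 22.6%, Drug B 210/583 = 36.0% → Drug B
Overall: Regimen Y 586/1121 = 52.3%, Drug B 611/1273 = 48.0% → Regimen Y
Drug B wins each disease group but Regimen Y wins overall — the comparison reverses. Drug B's patients skew toward stage IV, which has a lower base rate.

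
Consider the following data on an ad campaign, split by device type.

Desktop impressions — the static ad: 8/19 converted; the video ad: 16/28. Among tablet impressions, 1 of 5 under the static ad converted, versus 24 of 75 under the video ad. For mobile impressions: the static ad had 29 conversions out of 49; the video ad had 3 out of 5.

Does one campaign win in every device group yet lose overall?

Yes

Desktop: the static ad 8/19 = 42.1%, the video ad 16/28 = 57.1% → the video ad
Tablet: the static ad 1/5 = 20.0%, the video ad 24/75 = 32.0% → the video ad
Mobile: the static ad 29/49 = 59.2%, the video ad 3/5 = 60.0% → the video ad
Overall: the static ad 38/73 = 52.1%, the video ad 43/108 = 39.8% → the static ad
The video ad wins each device group but the static ad wins overall — the comparison reverses. The video ad's impressions skew toward tablet, which has a lower base rate.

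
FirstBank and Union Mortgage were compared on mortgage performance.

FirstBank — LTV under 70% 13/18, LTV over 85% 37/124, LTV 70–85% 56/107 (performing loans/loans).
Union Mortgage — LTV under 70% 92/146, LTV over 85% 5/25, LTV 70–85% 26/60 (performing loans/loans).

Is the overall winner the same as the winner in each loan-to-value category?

LTV under 70%: FirstBank 13/18 = 72.2%, Union Mortgage 92/146 = 63.0% → FirstBank
LTV over 85%: FirstBank 37/124 = 29.8%, Union Mortgage 5/25 = 20.0% → FirstBank
LTV 70–85%: FirstBank 56/107 = 52.3%, Union Mortgage 26/60 = 43.3% → FirstBank
Overall: FirstBank 106/249 = 42.6%, Union Mortgage 123/231 = 53.2% → Union Mortgage
FirstBank wins each loan-to-value group but Union Mortgage wins overall — the comparison reverses. FirstBank's loans skew toward LTV over 85%, which has a lower base rate.

No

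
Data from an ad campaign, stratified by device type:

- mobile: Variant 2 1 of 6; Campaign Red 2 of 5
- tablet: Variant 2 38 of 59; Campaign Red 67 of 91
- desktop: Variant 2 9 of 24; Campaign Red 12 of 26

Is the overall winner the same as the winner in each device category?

Yes

Mobile: Variant 2 1/6 = 16.7%, Campaign Red 2/5 = 40.0% → Campaign Red
Tablet: Variant 2 38/59 = 64.4%, Campaign Red 67/91 = 73.6% → Campaign Red
Desktop: Variant 2 9/24 = 37.5%, Campaign Red 12/26 = 46.2% → Campaign Red
Overall: Variant 2 48/89 = 53.9%, Campaign Red 81/122 = 66.4% → Campaign Red
Campaign Red wins overall and in every device group — no reversal.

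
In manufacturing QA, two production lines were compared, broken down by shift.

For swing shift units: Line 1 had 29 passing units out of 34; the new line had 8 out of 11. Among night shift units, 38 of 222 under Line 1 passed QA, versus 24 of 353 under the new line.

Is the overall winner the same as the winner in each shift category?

Yes

Swing shift: Line 1 29/34 = 85.3%, the new line 8/11 = 72.7% → Line 1
Night shift: Line 1 38/222 = 17.1%, the new line 24/353 = 6.8% → Line 1
Overall: Line 1 67/256 = 26.2%, the new line 32/364 = 8.8% → Line 1
Line 1 wins overall and in every shift group — no reversal.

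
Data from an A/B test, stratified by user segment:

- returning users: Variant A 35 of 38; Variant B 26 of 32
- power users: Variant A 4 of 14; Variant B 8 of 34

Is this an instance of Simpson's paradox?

No

Returning users: Variant A 35/38 = 92.1%, Variant B 26/32 = 81.2% → Variant A
Power users: Variant A 4/14 = 28.6%, Variant B 8/34 = 23.5% → Variant A
Overall: Variant A 39/52 = 75.0%, Variant B 34/66 = 51.5% → Variant A
Variant A wins overall and in every user group — no reversal.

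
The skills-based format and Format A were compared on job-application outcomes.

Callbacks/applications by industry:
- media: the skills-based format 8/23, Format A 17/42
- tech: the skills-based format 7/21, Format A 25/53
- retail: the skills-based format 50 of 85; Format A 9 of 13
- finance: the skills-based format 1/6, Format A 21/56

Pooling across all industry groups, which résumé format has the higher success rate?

Media: the skills-based format 8/23 = 34.8%, Format A 17/42 = 40.5% → Format A
Tech: the skills-based format 7/21 = 33.3%, Format A 25/53 = 47.2% → Format A
Retail: the skills-based format 50/85 = 58.8%, Format A 9/13 = 69.2% → Format A
Finance: the skills-based format 1/6 = 16.7%, Format A 21/56 = 37.5% → Format A
Overall: the skills-based format 66/135 = 48.9%, Format A 72/164 = 43.9% → the skills-based format
(Format A wins every industry group but the skills-based format wins overall — Format A's applications skew toward the low-rate finance group.)

the skills-based format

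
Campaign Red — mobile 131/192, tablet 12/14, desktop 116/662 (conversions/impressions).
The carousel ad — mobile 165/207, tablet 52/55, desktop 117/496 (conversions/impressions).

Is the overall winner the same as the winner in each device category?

Yes

Mobile: Campaign Red 131/192 = 68.2%, the carousel ad 165/207 = 79.7% → the carousel ad
Tablet: Campaign Red 12/14 = 85.7%, the carousel ad 52/55 = 94.5% → the carousel ad
Desktop: Campaign Red 116/662 = 17.5%, the carousel ad 117/496 = 23.6% → the carousel ad
Overall: Campaign Red 259/868 = 29.8%, the carousel ad 334/758 = 44.1% → the carousel ad
The carousel ad wins overall and in every device group — no reversal.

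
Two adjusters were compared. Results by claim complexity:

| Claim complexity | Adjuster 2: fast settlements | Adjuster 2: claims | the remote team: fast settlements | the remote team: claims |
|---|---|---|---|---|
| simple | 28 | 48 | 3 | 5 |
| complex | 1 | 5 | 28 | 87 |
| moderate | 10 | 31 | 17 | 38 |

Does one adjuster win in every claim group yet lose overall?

Simple: Adjuster 2 28/48 = 58.3%, the remote team 3/5 = 60.0% → the remote team
Complex: Adjuster 2 1/5 = 20.0%, the remote team 28/87 = 32.2% → the remote team
Moderate: Adjuster 2 10/31 = 32.3%, the remote team 17/38 = 44.7% → the remote team
Overall: Adjuster 2 39/84 = 46.4%, the remote team 48/130 = 36.9% → Adjuster 2
The remote team wins each claim group but Adjuster 2 wins overall — the comparison reverses. The remote team's claims skew toward complex, which has a lower base rate.

Yes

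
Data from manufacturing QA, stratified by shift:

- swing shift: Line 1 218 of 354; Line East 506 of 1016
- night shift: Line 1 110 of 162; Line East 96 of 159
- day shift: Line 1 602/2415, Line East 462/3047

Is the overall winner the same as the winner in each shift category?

Swing shift: Line 1 218/354 = 61.6%, Line East 506/1016 = 49.8% → Line 1
Night shift: Line 1 110/162 = 67.9%, Line East 96/159 = 60.4% → Line 1
Day shift: Line 1 602/2415 = 24.9%, Line East 462/3047 = 15.2% → Line 1
Overall: Line 1 930/2931 = 31.7%, Line East 1064/4222 = 25.2% → Line 1
Line 1 wins overall and in every shift group — no reversal.

Yes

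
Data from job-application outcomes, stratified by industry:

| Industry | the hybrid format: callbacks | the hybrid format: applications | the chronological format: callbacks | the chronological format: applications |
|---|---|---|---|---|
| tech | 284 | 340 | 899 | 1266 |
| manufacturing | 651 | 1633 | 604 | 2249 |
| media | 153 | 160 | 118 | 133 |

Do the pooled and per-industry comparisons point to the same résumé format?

Yes

Tech: the hybrid format 284/340 = 83.5%, the chronological format 899/1266 = 71.0% → the hybrid format
Manufacturing: the hybrid format 651/1633 = 39.9%, the chronological format 604/2249 = 26.9% → the hybrid format
Media: the hybrid format 153/160 = 95.6%, the chronological format 118/133 = 88.7% → the hybrid format
Overall: the hybrid format 1088/2133 = 51.0%, the chronological format 1621/3648 = 44.4% → the hybrid format
The hybrid format wins overall and in every industry group — no reversal.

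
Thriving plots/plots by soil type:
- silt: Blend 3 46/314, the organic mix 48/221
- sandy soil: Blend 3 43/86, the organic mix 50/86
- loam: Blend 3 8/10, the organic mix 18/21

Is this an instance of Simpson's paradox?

Silt: Blend 3 46/314 = 14.6%, the organic mix 48/221 = 21.7% → the organic mix
Sandy soil: Blend 3 43/86 = 50.0%, the organic mix 50/86 = 58.1% → the organic mix
Loam: Blend 3 8/10 = 80.0%, the organic mix 18/21 = 85.7% → the organic mix
Overall: Blend 3 97/410 = 23.7%, the organic mix 116/328 = 35.4% → the organic mix
The organic mix wins overall and in every soil group — no reversal.

No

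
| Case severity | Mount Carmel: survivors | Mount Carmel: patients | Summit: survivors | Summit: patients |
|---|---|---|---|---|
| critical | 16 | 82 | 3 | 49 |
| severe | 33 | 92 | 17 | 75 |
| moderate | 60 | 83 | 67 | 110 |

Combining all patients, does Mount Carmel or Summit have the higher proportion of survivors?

Mount Carmel

Critical: Mount Carmel 16/82 = 19.5%, Summit 3/49 = 6.1% → Mount Carmel
Severe: Mount Carmel 33/92 = 35.9%, Summit 17/75 = 22.7% → Mount Carmel
Moderate: Mount Carmel 60/83 = 72.3%, Summit 67/110 = 60.9% → Mount Carmel
Overall: Mount Carmel 109/257 = 42.4%, Summit 87/234 = 37.2% → Mount Carmel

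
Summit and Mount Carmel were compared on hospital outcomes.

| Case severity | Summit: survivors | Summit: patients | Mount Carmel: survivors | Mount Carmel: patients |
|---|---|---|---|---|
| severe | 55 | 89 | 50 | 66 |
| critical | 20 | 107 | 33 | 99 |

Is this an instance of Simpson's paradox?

Severe: Summit 55/89 = 61.8%, Mount Carmel 50/66 = 75.8% → Mount Carmel
Critical: Summit 20/107 = 18.7%, Mount Carmel 33/99 = 33.3% → Mount Carmel
Overall: Summit 75/196 = 38.3%, Mount Carmel 83/165 = 50.3% → Mount Carmel
Mount Carmel wins overall and in every case group — no reversal.

No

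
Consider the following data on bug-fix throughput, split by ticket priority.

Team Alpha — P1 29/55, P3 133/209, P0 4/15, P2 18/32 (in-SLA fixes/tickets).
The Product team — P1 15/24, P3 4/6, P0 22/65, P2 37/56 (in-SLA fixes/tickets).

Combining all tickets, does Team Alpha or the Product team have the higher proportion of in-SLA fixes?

P1: Team Alpha 29/55 = 52.7%, the Product team 15/24 = 62.5% → the Product team
P3: Team Alpha 133/209 = 63.6%, the Product team 4/6 = 66.7% → the Product team
P0: Team Alpha 4/15 = 26.7%, the Product team 22/65 = 33.8% → the Product team
P2: Team Alpha 18/32 = 56.2%, the Product team 37/56 = 66.1% → the Product team
Overall: Team Alpha 184/311 = 59.2%, the Product team 78/151 = 51.7% → Team Alpha
(The Product team wins every ticket group but Team Alpha wins overall — the Product team's tickets skew toward the low-rate P0 group.)

Team Alpha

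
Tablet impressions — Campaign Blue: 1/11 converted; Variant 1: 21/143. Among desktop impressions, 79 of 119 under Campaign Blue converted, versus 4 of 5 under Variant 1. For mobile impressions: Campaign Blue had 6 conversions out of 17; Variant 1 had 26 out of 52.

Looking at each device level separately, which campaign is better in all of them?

Variant 1

Tablet: Campaign Blue 1/11 = 9.1%, Variant 1 21/143 = 14.7% → Variant 1
Desktop: Campaign Blue 79/119 = 66.4%, Variant 1 4/5 = 80.0% → Variant 1
Mobile: Campaign Blue 6/17 = 35.3%, Variant 1 26/52 = 50.0% → Variant 1
Variant 1 has the higher rate in all 3 groups.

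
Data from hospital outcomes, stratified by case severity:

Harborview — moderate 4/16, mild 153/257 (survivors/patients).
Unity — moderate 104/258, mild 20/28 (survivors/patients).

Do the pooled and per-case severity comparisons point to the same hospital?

Moderate: Harborview 4/16 = 25.0%, Unity 104/258 = 40.3% → Unity
Mild: Harborview 153/257 = 59.5%, Unity 20/28 = 71.4% → Unity
Overall: Harborview 157/273 = 57.5%, Unity 124/286 = 43.4% → Harborview
Unity wins each case group but Harborview wins overall — the comparison reverses. Unity's patients skew toward moderate, which has a lower base rate.

No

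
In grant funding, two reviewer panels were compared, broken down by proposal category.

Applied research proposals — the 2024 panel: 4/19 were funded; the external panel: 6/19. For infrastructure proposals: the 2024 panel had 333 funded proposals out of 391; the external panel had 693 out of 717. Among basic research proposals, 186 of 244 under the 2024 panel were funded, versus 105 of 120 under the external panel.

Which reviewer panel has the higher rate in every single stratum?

Applied research: the 2024 panel 4/19 = 21.1%, the external panel 6/19 = 31.6% → the external panel
Infrastructure: the 2024 panel 333/391 = 85.2%, the external panel 693/717 = 96.7% → the external panel
Basic research: the 2024 panel 186/244 = 76.2%, the external panel 105/120 = 87.5% → the external panel
The external panel has the higher rate in all 3 groups.

the external panel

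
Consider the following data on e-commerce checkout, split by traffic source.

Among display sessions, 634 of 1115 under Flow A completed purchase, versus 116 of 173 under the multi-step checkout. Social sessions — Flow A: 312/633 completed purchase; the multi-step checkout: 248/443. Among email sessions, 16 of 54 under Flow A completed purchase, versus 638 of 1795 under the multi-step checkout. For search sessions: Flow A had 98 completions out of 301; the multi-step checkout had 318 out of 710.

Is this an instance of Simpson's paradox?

Yes

Display: Flow A 634/1115 = 56.9%, the multi-step checkout 116/173 = 67.1% → the multi-step checkout
Social: Flow A 312/633 = 49.3%, the multi-step checkout 248/443 = 56.0% → the multi-step checkout
Email: Flow A 16/54 = 29.6%, the multi-step checkout 638/1795 = 35.5% → the multi-step checkout
Search: Flow A 98/301 = 32.6%, the multi-step checkout 318/710 = 44.8% → the multi-step checkout
Overall: Flow A 1060/2103 = 50.4%, the multi-step checkout 1320/3121 = 42.3% → Flow A
The multi-step checkout wins each traffic group but Flow A wins overall — the comparison reverses. The multi-step checkout's sessions skew toward email, which has a lower base rate.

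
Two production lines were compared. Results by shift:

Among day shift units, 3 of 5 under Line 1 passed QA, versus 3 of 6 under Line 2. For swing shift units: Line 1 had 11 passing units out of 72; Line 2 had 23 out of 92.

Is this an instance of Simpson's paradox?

No

Day shift: Line 1 3/5 = 60.0%, Line 2 3/6 = 50.0% → Line 1
Swing shift: Line 1 11/72 = 15.3%, Line 2 23/92 = 25.0% → Line 2
Overall: Line 1 14/77 = 18.2%, Line 2 26/98 = 26.5% → Line 2
Neither sweeps: Line 1 wins 1 of 2 groups, Line 2 wins 1. Line 2 wins overall but not every group — no Simpson reversal.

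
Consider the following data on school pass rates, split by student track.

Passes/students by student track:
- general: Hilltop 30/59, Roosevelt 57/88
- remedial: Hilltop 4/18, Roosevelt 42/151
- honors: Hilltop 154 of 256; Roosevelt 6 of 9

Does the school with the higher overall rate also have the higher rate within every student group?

No

General: Hilltop 30/59 = 50.8%, Roosevelt 57/88 = 64.8% → Roosevelt
Remedial: Hilltop 4/18 = 22.2%, Roosevelt 42/151 = 27.8% → Roosevelt
Honors: Hilltop 154/256 = 60.2%, Roosevelt 6/9 = 66.7% → Roosevelt
Overall: Hilltop 188/333 = 56.5%, Roosevelt 105/248 = 42.3% → Hilltop
Roosevelt wins each student group but Hilltop wins overall — the comparison reverses. Roosevelt's students skew toward remedial, which has a lower base rate.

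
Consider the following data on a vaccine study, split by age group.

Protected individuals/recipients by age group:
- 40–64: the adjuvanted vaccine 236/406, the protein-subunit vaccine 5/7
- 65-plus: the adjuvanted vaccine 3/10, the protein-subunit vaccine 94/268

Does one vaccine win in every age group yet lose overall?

Yes

40–64: the adjuvanted vaccine 236/406 = 58.1%, the protein-subunit vaccine 5/7 = 71.4% → the protein-subunit vaccine
65-plus: the adjuvanted vaccine 3/10 = 30.0%, the protein-subunit vaccine 94/268 = 35.1% → the protein-subunit vaccine
Overall: the adjuvanted vaccine 239/416 = 57.5%, the protein-subunit vaccine 99/275 = 36.0% → the adjuvanted vaccine
The protein-subunit vaccine wins each age group but the adjuvanted vaccine wins overall — the comparison reverses. The protein-subunit vaccine's recipients skew toward 65-plus, which has a lower base rate.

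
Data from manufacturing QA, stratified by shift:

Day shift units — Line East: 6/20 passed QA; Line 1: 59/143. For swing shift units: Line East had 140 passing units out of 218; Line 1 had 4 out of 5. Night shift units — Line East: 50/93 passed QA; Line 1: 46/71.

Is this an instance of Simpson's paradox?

Yes

Day shift: Line East 6/20 = 30.0%, Line 1 59/143 = 41.3% → Line 1
Swing shift: Line East 140/218 = 64.2%, Line 1 4/5 = 80.0% → Line 1
Night shift: Line East 50/93 = 53.8%, Line 1 46/71 = 64.8% → Line 1
Overall: Line East 196/331 = 59.2%, Line 1 109/219 = 49.8% → Line East
Line 1 wins each shift group but Line East wins overall — the comparison reverses. Line 1's units skew toward day shift, which has a lower base rate.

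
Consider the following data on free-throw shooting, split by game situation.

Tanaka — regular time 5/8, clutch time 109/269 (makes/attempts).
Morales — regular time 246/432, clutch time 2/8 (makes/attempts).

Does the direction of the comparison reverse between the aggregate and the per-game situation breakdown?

Regular time: Tanaka 5/8 = 62.5%, Morales 246/432 = 56.9% → Tanaka
Clutch time: Tanaka 109/269 = 40.5%, Morales 2/8 = 25.0% → Tanaka
Overall: Tanaka 114/277 = 41.2%, Morales 248/440 = 56.4% → Morales
Tanaka wins each game group but Morales wins overall — the comparison reverses. Tanaka's attempts skew toward clutch time, which has a lower base rate.

Yes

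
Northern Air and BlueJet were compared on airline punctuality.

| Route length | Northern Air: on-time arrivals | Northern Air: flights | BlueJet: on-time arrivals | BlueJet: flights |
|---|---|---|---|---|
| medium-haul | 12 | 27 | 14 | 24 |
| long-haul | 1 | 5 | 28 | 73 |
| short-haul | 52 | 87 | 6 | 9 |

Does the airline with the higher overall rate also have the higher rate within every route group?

Medium-haul: Northern Air 12/27 = 44.4%, BlueJet 14/24 = 58.3% → BlueJet
Long-haul: Northern Air 1/5 = 20.0%, BlueJet 28/73 = 38.4% → BlueJet
Short-haul: Northern Air 52/87 = 59.8%, BlueJet 6/9 = 66.7% → BlueJet
Overall: Northern Air 65/119 = 54.6%, BlueJet 48/106 = 45.3% → Northern Air
BlueJet wins each route group but Northern Air wins overall — the comparison reverses. BlueJet's flights skew toward long-haul, which has a lower base rate.

No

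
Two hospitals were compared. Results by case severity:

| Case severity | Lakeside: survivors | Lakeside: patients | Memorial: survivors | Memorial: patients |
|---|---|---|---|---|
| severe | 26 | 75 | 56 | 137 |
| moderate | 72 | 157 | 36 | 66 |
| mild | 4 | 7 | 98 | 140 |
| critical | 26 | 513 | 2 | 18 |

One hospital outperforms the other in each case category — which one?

Memorial

Severe: Lakeside 26/75 = 34.7%, Memorial 56/137 = 40.9% → Memorial
Moderate: Lakeside 72/157 = 45.9%, Memorial 36/66 = 54.5% → Memorial
Mild: Lakeside 4/7 = 57.1%, Memorial 98/140 = 70.0% → Memorial
Critical: Lakeside 26/513 = 5.1%, Memorial 2/18 = 11.1% → Memorial
Memorial has the higher rate in all 4 groups.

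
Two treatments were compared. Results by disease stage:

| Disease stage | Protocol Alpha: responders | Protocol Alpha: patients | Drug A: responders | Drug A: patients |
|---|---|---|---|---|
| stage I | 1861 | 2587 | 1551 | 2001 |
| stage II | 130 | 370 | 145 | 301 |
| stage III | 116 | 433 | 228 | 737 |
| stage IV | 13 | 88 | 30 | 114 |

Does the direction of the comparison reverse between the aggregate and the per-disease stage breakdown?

No

Stage I: Protocol Alpha 1861/2587 = 71.9%, Drug A 1551/2001 = 77.5% → Drug A
Stage II: Protocol Alpha 130/370 = 35.1%, Drug A 145/301 = 48.2% → Drug A
Stage III: Protocol Alpha 116/433 = 26.8%, Drug A 228/737 = 30.9% → Drug A
Stage IV: Protocol Alpha 13/88 = 14.8%, Drug A 30/114 = 26.3% → Drug A
Overall: Protocol Alpha 2120/3478 = 61.0%, Drug A 1954/3153 = 62.0% → Drug A
Drug A wins overall and in every disease group — no reversal.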